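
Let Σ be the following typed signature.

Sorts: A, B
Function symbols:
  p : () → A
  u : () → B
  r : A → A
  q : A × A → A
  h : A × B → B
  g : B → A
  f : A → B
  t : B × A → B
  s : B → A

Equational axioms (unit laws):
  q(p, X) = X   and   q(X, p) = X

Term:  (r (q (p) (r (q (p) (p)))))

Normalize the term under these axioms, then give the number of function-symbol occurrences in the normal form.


1. (r (q (p) (r (q (p) (p)))))  →  (r (r (q (p) (p))))
2. (r (r (q (p) (p))))  →  (r (r (p)))
normal form: (r (r (p)))

size = 3


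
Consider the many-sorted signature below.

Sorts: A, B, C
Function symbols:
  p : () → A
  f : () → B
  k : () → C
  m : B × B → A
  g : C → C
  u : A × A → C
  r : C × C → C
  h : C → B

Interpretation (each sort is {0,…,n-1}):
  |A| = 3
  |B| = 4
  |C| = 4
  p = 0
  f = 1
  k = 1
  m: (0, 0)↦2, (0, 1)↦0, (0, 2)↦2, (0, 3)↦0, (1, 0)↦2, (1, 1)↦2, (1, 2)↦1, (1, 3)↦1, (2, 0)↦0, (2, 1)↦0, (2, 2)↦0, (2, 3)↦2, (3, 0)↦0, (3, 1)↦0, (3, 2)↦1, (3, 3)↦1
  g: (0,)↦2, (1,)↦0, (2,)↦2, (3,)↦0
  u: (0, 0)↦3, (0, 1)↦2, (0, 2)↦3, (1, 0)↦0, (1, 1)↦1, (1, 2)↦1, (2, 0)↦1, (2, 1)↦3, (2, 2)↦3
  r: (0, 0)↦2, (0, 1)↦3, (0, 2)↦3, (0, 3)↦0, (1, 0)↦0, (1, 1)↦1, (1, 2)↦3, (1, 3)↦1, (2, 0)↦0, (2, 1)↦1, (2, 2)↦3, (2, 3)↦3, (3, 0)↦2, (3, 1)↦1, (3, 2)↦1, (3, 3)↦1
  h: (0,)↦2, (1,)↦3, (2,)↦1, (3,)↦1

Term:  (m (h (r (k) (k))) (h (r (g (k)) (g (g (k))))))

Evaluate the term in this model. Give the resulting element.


  k = 1
  k = 1
  (r (k) (k)) = r(1, 1) = 1
  (h (r (k) (k))) = h(1,) = 3
  k = 1
  (g (k)) = g(1,) = 0
  k = 1
  (g (k)) = g(1,) = 0
  (g (g (k))) = g(0,) = 2
  (r (g (k)) (g (g (k)))) = r(0, 2) = 3
  (h (r (g (k)) (g (g (k))))) = h(3,) = 1
  (m (h (r (k) (k))) (h (r (g (k)) (g (g (k)))))) = m(3, 1) = 0

value = 0


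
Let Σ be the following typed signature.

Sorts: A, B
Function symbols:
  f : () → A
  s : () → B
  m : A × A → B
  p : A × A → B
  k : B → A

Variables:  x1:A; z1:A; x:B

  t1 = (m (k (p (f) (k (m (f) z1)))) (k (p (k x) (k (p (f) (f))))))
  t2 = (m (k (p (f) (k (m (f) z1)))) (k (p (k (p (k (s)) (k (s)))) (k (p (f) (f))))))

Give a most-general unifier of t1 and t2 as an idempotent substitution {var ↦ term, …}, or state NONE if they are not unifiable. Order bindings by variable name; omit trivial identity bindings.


{x ↦ (p (k (s)) (k (s)))}


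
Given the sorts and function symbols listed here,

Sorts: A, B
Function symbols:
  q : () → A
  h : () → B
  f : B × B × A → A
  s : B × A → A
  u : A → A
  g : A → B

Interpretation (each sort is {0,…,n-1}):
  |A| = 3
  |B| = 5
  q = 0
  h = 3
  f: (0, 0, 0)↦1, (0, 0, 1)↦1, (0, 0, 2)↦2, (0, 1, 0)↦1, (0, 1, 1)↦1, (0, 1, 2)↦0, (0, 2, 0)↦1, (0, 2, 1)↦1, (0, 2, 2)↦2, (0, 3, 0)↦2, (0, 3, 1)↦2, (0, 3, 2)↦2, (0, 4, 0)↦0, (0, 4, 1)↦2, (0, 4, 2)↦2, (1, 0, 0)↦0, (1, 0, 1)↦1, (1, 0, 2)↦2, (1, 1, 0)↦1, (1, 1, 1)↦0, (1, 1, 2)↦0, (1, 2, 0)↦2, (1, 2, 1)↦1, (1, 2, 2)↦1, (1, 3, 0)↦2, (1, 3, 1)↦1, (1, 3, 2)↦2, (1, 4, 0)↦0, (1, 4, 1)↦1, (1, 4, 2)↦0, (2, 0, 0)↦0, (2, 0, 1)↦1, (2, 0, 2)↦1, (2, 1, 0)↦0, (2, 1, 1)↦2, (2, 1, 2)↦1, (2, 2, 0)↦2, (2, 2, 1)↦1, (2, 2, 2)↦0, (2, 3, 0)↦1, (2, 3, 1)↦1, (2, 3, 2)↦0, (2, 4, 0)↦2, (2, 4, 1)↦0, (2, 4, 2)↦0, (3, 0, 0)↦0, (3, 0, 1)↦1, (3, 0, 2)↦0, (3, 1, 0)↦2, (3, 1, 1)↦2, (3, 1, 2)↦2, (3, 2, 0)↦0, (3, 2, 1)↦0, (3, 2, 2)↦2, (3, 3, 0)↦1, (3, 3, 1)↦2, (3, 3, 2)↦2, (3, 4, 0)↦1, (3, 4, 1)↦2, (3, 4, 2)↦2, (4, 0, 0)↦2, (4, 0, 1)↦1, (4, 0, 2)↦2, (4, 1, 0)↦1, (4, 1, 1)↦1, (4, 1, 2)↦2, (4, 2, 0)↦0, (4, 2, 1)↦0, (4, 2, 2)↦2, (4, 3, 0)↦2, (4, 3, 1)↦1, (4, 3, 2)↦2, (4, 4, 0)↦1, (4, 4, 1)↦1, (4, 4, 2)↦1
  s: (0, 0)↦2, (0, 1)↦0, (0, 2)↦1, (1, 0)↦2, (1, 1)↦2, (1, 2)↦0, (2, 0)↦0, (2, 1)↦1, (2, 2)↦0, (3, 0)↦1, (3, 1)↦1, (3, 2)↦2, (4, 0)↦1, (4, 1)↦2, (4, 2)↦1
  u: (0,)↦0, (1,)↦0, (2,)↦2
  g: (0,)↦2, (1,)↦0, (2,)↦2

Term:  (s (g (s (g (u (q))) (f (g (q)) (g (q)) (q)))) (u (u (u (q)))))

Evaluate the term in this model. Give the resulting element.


  q = 0
  (u (q)) = u(0,) = 0
  (g (u (q))) = g(0,) = 2
  q = 0
  (g (q)) = g(0,) = 2
  q = 0
  (g (q)) = g(0,) = 2
  q = 0
  (f (g (q)) (g (q)) (q)) = f(2, 2, 0) = 2
  (s (g (u (q))) (f (g (q)) (g (q)) (q))) = s(2, 2) = 0
  (g (s (g (u (q))) (f (g (q)) (g (q)) (q)))) = g(0,) = 2
  q = 0
  (u (q)) = u(0,) = 0
  (u (u (q))) = u(0,) = 0
  (u (u (u (q)))) = u(0,) = 0
  (s (g (s (g (u (q))) (f (g (q)) (g (q)) (q)))) (u (u (u (q))))) = s(2, 0) = 0

value = 0


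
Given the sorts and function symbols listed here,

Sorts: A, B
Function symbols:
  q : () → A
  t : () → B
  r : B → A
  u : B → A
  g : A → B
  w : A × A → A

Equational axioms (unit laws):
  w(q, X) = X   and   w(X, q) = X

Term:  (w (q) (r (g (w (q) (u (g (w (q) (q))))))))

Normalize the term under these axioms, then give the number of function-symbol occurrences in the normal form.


size = 5

1. (w (q) (r (g (w (q) (u (g (w (q) (q))))))))  →  (r (g (w (q) (u (g (w (q) (q)))))))
2. (r (g (w (q) (u (g (w (q) (q)))))))  →  (r (g (u (g (w (q) (q))))))
3. (r (g (u (g (w (q) (q))))))  →  (r (g (u (g (q)))))
normal form: (r (g (u (g (q)))))


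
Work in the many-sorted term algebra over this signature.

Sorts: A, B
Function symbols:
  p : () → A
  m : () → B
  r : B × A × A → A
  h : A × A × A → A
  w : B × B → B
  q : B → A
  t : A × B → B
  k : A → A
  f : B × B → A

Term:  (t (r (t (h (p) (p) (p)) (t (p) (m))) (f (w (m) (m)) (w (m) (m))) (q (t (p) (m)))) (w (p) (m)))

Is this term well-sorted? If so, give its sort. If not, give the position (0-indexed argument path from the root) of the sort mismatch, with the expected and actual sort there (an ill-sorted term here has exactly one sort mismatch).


        (p) : A
        (p) : A
        (p) : A
      (h (p) (p) (p)) : A
        (p) : A
        (m) : B
      (t (p) (m)) : B
    (t (h (p) (p) (p)) (t (p) (m))) : B
        (m) : B
        (m) : B
      (w (m) (m)) : B
        (m) : B
        (m) : B
      (w (m) (m)) : B
    (f (w (m) (m)) (w (m) (m))) : A
        (p) : A
        (m) : B
      (t (p) (m)) : B
    (q (t (p) (m))) : A
  (r (t (h (p) (p) (p)) (t (p) (m))) (f (w (m) (m)) (w (m) (m))) (q (t (p) (m)))) : A
    (p) : A
    (m) : B
  (w (p) (m)) : ✗ arg 0 at [1, 0] has sort A, expected B

ill-sorted at position [1, 0]: expected B, got A


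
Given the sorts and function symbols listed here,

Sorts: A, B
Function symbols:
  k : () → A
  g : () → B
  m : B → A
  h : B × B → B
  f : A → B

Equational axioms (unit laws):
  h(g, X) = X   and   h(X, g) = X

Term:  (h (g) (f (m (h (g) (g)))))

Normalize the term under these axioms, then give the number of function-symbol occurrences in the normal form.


size = 3

1. (h (g) (f (m (h (g) (g)))))  →  (f (m (h (g) (g))))
2. (f (m (h (g) (g))))  →  (f (m (g)))
normal form: (f (m (g)))


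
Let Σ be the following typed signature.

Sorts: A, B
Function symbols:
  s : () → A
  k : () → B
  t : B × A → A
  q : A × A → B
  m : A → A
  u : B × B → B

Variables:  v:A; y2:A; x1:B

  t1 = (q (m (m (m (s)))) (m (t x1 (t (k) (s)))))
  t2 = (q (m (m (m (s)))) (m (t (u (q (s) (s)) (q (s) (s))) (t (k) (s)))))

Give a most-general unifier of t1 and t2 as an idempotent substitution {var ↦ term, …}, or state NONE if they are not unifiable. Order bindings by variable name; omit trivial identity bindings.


{x1 ↦ (u (q (s) (s)) (q (s) (s)))}


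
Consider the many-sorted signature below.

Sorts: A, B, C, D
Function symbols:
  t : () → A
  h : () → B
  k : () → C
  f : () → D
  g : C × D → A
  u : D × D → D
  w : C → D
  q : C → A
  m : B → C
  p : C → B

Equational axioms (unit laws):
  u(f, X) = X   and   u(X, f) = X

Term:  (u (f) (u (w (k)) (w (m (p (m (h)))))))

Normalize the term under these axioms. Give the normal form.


1. (u (f) (u (w (k)) (w (m (p (m (h)))))))  →  (u (w (k)) (w (m (p (m (h))))))

normal form = (u (w (k)) (w (m (p (m (h))))))


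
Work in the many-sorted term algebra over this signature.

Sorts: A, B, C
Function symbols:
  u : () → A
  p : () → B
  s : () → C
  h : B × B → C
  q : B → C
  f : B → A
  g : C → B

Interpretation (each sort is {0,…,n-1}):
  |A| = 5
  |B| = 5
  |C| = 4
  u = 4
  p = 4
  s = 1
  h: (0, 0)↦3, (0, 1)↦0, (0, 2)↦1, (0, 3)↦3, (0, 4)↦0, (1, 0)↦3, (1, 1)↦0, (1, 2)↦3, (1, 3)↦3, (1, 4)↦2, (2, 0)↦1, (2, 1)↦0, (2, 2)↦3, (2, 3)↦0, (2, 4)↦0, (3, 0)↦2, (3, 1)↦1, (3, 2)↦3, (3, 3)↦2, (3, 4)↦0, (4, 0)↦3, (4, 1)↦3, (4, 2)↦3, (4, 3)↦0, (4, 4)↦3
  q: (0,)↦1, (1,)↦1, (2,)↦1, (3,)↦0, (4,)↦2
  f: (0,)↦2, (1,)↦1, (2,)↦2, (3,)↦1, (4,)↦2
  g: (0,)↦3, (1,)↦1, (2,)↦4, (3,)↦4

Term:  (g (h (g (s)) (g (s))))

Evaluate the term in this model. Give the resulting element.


value = 3

  s = 1
  (g (s)) = g(1,) = 1
  s = 1
  (g (s)) = g(1,) = 1
  (h (g (s)) (g (s))) = h(1, 1) = 0
  (g (h (g (s)) (g (s)))) = g(0,) = 3


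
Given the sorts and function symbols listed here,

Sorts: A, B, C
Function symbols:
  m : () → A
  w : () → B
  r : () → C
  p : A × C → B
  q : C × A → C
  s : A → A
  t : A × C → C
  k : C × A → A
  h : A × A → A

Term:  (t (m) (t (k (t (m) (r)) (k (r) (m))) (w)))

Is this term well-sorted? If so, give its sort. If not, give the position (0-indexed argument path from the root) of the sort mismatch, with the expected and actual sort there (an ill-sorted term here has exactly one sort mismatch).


ill-sorted at position [1, 1]: expected C, got B

  (m) : A
        (m) : A
        (r) : C
      (t (m) (r)) : C
        (r) : C
        (m) : A
      (k (r) (m)) : A
    (k (t (m) (r)) (k (r) (m))) : A
    (w) : B
  (t (k (t (m) (r)) (k (r) (m))) (w)) : ✗ arg 1 at [1, 1] has sort B, expected C


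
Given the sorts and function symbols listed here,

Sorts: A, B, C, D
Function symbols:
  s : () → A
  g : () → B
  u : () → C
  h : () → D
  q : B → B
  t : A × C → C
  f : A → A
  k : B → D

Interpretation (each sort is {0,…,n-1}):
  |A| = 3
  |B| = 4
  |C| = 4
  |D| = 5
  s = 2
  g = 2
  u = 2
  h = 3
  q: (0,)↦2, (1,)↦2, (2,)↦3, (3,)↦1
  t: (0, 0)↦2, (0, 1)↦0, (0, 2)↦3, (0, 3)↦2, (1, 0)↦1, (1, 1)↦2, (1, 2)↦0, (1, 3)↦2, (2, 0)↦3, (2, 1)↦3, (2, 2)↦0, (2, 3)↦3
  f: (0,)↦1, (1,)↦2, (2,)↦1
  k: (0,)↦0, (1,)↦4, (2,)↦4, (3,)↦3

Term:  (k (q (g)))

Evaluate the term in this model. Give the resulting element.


  g = 2
  (q (g)) = q(2,) = 3
  (k (q (g))) = k(3,) = 3

value = 3


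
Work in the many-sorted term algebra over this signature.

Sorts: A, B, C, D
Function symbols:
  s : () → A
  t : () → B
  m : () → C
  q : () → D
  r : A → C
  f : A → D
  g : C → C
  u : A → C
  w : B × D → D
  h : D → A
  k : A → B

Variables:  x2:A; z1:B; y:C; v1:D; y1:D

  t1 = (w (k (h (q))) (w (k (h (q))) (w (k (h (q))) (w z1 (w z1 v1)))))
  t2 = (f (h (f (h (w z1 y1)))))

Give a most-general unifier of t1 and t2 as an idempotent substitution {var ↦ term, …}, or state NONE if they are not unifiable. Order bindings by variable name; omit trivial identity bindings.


head clash or occurs-check failure — not unifiable

NONE (not unifiable)


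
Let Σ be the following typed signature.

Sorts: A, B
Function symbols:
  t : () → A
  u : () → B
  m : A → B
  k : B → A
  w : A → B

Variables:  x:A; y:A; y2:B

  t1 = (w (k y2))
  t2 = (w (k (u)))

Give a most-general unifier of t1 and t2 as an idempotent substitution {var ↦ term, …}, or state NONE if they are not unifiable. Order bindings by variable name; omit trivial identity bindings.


{y2 ↦ (u)}


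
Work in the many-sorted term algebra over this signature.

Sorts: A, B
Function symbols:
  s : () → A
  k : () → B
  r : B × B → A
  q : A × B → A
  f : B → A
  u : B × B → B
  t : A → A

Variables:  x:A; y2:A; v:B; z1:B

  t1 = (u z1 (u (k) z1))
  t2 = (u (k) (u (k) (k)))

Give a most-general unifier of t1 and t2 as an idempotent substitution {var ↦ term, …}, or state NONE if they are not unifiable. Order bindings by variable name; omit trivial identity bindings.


{z1 ↦ (k)}


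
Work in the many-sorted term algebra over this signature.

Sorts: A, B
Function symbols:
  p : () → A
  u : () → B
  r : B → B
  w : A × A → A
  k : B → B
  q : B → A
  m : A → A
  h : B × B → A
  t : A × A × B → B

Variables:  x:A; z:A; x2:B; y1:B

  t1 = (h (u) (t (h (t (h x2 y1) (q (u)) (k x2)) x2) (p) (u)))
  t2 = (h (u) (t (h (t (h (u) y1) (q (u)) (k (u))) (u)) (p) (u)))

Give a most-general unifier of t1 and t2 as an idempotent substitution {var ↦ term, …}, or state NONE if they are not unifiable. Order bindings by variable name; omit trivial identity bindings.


{x2 ↦ (u)}


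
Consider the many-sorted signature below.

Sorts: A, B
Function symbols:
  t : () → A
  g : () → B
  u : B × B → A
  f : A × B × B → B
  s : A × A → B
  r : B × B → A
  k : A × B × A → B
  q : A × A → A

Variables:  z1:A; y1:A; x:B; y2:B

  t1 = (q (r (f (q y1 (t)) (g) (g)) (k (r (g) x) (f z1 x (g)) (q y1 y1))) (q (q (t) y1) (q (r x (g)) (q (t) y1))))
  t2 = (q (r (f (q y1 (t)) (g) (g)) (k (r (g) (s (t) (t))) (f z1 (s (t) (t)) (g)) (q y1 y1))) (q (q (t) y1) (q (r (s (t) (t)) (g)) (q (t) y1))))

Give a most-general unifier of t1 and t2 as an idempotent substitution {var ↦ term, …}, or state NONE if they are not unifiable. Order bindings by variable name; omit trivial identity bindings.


{x ↦ (s (t) (t))}


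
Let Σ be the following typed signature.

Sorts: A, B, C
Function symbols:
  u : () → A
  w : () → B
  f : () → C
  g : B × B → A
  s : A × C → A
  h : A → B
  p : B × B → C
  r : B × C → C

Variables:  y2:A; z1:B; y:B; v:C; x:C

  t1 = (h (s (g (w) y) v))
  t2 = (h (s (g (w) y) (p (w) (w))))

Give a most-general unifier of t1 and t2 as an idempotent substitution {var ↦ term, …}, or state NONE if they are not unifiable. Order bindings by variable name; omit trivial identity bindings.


{v ↦ (p (w) (w))}


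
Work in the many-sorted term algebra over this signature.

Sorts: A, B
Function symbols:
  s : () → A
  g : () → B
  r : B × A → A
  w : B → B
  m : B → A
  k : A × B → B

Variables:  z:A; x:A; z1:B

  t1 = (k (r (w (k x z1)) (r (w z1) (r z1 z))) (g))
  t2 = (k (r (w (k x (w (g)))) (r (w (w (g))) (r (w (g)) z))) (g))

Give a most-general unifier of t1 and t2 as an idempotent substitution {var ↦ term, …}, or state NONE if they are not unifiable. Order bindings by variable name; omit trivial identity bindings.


{z1 ↦ (w (g))}


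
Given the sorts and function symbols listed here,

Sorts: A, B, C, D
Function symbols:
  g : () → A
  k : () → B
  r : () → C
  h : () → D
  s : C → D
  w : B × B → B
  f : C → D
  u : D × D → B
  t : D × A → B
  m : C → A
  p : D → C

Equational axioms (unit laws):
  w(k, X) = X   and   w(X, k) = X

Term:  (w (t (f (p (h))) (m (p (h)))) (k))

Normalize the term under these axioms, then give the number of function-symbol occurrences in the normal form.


1. (w (t (f (p (h))) (m (p (h)))) (k))  →  (t (f (p (h))) (m (p (h))))
normal form: (t (f (p (h))) (m (p (h))))

size = 7


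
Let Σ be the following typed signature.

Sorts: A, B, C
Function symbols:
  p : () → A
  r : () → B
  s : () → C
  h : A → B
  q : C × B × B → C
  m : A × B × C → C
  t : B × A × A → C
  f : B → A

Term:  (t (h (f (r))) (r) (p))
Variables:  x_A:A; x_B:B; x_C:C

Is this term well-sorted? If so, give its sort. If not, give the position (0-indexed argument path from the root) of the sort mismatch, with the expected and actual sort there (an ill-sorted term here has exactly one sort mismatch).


      (r) : B
    (f (r)) : A
  (h (f (r))) : B
  (r) : B
  (p) : A
(t (h (f (r))) (r) (p)) : ✗ arg 1 at [1] has sort B, expected A

ill-sorted at position [1]: expected A, got B


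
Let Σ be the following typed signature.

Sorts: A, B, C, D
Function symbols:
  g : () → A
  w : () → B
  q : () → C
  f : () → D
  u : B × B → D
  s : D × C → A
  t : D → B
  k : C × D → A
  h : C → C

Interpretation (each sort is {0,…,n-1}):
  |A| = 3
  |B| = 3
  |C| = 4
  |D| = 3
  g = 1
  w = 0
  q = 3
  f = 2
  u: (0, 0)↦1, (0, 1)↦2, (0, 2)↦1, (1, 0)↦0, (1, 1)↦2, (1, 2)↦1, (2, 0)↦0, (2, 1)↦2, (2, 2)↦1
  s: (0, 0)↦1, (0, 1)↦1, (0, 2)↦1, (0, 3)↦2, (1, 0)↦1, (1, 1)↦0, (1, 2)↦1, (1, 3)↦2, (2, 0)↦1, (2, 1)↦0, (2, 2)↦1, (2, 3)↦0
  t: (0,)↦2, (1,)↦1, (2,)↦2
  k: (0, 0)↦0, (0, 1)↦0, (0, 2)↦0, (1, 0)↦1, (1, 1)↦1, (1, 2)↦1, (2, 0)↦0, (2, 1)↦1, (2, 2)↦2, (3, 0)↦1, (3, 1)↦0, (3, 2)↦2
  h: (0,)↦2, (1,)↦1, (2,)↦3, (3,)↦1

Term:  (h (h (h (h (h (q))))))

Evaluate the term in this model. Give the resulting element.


  q = 3
  (h (q)) = h(3,) = 1
  (h (h (q))) = h(1,) = 1
  (h (h (h (q)))) = h(1,) = 1
  (h (h (h (h (q))))) = h(1,) = 1
  (h (h (h (h (h (q)))))) = h(1,) = 1

value = 1


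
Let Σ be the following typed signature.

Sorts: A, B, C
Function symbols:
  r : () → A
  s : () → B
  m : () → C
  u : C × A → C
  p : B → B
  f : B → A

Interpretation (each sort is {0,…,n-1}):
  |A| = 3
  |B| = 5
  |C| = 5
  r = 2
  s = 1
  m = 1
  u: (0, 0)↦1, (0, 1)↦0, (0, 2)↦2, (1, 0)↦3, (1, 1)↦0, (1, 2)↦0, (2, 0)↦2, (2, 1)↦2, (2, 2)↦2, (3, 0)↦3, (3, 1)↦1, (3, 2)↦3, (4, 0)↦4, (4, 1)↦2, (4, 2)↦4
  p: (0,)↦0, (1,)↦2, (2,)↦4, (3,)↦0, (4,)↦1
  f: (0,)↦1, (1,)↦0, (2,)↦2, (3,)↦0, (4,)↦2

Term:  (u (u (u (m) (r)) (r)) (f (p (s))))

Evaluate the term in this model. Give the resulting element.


  m = 1
  r = 2
  (u (m) (r)) = u(1, 2) = 0
  r = 2
  (u (u (m) (r)) (r)) = u(0, 2) = 2
  s = 1
  (p (s)) = p(1,) = 2
  (f (p (s))) = f(2,) = 2
  (u (u (u (m) (r)) (r)) (f (p (s)))) = u(2, 2) = 2

value = 2


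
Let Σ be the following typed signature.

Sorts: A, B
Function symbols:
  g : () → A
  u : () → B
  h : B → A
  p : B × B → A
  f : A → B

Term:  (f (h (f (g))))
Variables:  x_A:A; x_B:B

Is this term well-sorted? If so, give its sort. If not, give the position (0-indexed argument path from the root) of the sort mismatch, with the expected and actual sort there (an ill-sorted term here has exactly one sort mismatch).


      (g) : A
    (f (g)) : B
  (h (f (g))) : A
(f (h (f (g)))) : B

well-sorted; sort = B


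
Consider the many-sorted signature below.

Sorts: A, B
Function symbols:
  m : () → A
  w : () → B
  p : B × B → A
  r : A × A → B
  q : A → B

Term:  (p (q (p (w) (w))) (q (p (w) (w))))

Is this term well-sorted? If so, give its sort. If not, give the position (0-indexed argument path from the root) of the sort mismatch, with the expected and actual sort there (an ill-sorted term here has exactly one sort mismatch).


      (w) : B
      (w) : B
    (p (w) (w)) : A
  (q (p (w) (w))) : B
      (w) : B
      (w) : B
    (p (w) (w)) : A
  (q (p (w) (w))) : B
(p (q (p (w) (w))) (q (p (w) (w)))) : A

well-sorted; sort = A


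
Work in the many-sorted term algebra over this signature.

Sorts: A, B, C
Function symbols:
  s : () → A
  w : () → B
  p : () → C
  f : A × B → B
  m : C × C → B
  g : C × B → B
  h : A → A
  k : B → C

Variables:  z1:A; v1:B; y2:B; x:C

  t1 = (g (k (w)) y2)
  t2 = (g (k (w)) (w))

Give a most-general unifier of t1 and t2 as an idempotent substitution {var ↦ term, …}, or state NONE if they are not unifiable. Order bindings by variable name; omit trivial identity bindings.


{y2 ↦ (w)}


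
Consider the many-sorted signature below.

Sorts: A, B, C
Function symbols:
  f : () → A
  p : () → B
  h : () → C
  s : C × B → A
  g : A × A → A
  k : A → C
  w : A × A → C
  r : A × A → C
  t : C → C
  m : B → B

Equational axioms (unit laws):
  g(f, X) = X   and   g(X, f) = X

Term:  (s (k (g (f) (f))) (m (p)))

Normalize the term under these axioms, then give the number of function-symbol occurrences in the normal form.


size = 5

1. (s (k (g (f) (f))) (m (p)))  →  (s (k (f)) (m (p)))
normal form: (s (k (f)) (m (p)))


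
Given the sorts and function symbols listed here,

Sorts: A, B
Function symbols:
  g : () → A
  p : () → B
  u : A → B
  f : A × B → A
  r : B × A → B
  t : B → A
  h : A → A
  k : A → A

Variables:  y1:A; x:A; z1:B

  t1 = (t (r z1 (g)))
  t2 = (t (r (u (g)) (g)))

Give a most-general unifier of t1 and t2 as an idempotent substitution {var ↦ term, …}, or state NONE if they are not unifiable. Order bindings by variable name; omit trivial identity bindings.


{z1 ↦ (u (g))}


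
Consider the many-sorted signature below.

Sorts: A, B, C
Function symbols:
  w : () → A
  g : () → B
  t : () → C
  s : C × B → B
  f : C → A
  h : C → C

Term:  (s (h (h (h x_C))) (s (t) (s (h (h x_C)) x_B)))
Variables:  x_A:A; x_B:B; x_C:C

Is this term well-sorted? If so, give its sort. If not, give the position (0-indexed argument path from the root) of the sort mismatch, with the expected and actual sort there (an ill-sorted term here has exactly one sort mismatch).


        x_C : C
      (h x_C) : C
    (h (h x_C)) : C
  (h (h (h x_C))) : C
    (t) : C
          x_C : C
        (h x_C) : C
      (h (h x_C)) : C
      x_B : B
    (s (h (h x_C)) x_B) : B
  (s (t) (s (h (h x_C)) x_B)) : B
(s (h (h (h x_C))) (s (t) (s (h (h x_C)) x_B))) : B

well-sorted; sort = B


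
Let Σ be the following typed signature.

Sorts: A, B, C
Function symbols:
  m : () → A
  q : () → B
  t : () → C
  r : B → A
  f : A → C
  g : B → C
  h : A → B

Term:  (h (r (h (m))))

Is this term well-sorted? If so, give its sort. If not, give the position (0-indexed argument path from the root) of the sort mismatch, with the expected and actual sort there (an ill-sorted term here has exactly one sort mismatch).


well-sorted; sort = B

      (m) : A
    (h (m)) : B
  (r (h (m))) : A
(h (r (h (m)))) : B


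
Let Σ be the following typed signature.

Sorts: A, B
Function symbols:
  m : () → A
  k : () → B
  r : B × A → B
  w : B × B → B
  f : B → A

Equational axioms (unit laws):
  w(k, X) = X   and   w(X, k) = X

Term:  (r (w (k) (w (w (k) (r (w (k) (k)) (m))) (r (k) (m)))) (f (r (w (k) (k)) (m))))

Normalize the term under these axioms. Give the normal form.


normal form = (r (w (r (k) (m)) (r (k) (m))) (f (r (k) (m))))

1. (r (w (k) (w (w (k) (r (w (k) (k)) (m))) (r (k) (m)))) (f (r (w (k) (k)) (m))))  →  (r (w (w (k) (r (w (k) (k)) (m))) (r (k) (m))) (f (r (w (k) (k)) (m))))
2. (r (w (w (k) (r (w (k) (k)) (m))) (r (k) (m))) (f (r (w (k) (k)) (m))))  →  (r (w (r (w (k) (k)) (m)) (r (k) (m))) (f (r (w (k) (k)) (m))))
3. (r (w (r (w (k) (k)) (m)) (r (k) (m))) (f (r (w (k) (k)) (m))))  →  (r (w (r (k) (m)) (r (k) (m))) (f (r (w (k) (k)) (m))))
4. (r (w (r (k) (m)) (r (k) (m))) (f (r (w (k) (k)) (m))))  →  (r (w (r (k) (m)) (r (k) (m))) (f (r (k) (m))))


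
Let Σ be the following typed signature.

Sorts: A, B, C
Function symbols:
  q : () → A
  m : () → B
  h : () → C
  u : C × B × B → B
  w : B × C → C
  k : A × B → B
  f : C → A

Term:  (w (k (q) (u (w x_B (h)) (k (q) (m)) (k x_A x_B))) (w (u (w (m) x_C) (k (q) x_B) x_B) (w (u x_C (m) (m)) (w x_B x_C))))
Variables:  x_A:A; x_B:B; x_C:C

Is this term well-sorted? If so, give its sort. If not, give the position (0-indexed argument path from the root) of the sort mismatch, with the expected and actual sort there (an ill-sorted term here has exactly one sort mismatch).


well-sorted; sort = C

    (q) : A
        x_B : B
        (h) : C
      (w x_B (h)) : C
        (q) : A
        (m) : B
      (k (q) (m)) : B
        x_A : A
        x_B : B
      (k x_A x_B) : B
    (u (w x_B (h)) (k (q) (m)) (k x_A x_B)) : B
  (k (q) (u (w x_B (h)) (k (q) (m)) (k x_A x_B))) : B
        (m) : B
        x_C : C
      (w (m) x_C) : C
        (q) : A
        x_B : B
      (k (q) x_B) : B
      x_B : B
    (u (w (m) x_C) (k (q) x_B) x_B) : B
        x_C : C
        (m) : B
        (m) : B
      (u x_C (m) (m)) : B
        x_B : B
        x_C : C
      (w x_B x_C) : C
    (w (u x_C (m) (m)) (w x_B x_C)) : C
  (w (u (w (m) x_C) (k (q) x_B) x_B) (w (u x_C (m) (m)) (w x_B x_C))) : C
(w (k (q) (u (w x_B (h)) (k (q) (m)) (k x_A x_B))) (w (u (w (m) x_C) (k (q) x_B) x_B) (w (u x_C (m) (m)) (w x_B x_C)))) : C


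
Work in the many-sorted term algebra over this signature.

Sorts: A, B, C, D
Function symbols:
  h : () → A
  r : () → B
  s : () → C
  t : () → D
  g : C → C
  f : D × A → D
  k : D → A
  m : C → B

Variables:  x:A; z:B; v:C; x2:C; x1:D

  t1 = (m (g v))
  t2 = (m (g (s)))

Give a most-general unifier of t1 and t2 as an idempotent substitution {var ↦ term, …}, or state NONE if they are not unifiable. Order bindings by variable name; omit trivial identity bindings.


{v ↦ (s)}


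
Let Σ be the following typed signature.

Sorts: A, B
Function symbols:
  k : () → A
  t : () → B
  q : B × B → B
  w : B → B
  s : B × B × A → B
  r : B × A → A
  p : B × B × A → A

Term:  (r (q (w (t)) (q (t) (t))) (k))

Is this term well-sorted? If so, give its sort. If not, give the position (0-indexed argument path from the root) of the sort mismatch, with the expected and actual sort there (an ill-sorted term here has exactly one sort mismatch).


well-sorted; sort = A

      (t) : B
    (w (t)) : B
      (t) : B
      (t) : B
    (q (t) (t)) : B
  (q (w (t)) (q (t) (t))) : B
  (k) : A
(r (q (w (t)) (q (t) (t))) (k)) : A


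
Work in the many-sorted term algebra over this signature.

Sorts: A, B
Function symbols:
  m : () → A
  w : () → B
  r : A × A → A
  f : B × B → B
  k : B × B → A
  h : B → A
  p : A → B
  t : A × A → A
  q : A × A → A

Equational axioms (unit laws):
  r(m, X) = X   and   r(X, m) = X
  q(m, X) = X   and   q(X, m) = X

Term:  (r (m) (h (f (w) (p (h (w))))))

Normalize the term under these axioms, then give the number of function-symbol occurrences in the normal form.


1. (r (m) (h (f (w) (p (h (w))))))  →  (h (f (w) (p (h (w)))))
normal form: (h (f (w) (p (h (w)))))

size = 6


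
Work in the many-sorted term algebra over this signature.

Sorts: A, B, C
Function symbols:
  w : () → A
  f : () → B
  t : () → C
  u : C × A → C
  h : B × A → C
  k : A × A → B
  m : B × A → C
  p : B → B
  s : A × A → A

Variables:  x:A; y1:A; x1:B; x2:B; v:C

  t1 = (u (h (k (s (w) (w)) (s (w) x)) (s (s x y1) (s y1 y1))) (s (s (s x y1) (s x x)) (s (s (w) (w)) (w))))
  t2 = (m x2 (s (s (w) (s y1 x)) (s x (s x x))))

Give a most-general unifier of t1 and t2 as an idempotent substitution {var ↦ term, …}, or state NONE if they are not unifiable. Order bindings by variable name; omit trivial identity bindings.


head clash or occurs-check failure — not unifiable

NONE (not unifiable)


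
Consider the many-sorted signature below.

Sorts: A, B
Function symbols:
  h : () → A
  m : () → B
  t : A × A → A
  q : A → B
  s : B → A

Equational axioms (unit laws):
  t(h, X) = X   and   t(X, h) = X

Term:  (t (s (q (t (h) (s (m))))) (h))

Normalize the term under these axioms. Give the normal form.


1. (t (s (q (t (h) (s (m))))) (h))  →  (s (q (t (h) (s (m)))))
2. (s (q (t (h) (s (m)))))  →  (s (q (s (m))))

normal form = (s (q (s (m))))


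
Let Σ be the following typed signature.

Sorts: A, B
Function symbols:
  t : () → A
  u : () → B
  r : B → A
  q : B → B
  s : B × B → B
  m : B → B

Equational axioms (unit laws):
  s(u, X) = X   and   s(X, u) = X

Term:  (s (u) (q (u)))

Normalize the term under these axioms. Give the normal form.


normal form = (q (u))

1. (s (u) (q (u)))  →  (q (u))


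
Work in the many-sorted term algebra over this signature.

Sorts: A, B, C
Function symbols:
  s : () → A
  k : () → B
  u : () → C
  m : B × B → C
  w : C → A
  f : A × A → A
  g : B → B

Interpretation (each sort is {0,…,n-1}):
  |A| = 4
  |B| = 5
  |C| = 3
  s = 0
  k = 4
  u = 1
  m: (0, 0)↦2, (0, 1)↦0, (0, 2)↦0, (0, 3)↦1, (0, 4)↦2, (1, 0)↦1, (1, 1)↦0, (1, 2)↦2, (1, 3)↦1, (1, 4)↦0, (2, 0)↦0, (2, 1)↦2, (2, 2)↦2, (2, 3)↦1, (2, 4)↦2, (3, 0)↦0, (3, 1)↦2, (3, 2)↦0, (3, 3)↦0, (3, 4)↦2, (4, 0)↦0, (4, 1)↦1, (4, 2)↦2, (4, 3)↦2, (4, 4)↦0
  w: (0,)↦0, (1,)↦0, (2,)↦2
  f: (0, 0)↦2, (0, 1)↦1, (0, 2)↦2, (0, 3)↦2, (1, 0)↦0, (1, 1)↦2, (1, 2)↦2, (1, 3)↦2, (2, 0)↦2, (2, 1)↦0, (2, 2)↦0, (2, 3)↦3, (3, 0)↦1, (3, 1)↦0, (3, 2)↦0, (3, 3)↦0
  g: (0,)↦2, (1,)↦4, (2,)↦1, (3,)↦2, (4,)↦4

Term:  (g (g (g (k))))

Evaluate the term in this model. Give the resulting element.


value = 4

  k = 4
  (g (k)) = g(4,) = 4
  (g (g (k))) = g(4,) = 4
  (g (g (g (k)))) = g(4,) = 4


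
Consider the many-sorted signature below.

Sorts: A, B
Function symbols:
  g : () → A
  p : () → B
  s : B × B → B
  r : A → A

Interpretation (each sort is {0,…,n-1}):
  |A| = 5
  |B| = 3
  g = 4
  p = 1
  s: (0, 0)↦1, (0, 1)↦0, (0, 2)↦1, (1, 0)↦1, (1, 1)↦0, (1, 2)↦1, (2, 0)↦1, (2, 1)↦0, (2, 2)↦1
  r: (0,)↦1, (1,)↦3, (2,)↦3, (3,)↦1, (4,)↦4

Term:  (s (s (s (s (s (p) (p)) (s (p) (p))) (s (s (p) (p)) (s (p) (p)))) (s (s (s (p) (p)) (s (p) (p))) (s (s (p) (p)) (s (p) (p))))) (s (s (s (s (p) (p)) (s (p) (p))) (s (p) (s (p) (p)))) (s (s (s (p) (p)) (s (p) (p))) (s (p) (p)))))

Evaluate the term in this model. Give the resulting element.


value = 1

  p = 1
  p = 1
  (s (p) (p)) = s(1, 1) = 0
  p = 1
  p = 1
  (s (p) (p)) = s(1, 1) = 0
  (s (s (p) (p)) (s (p) (p))) = s(0, 0) = 1
  p = 1
  p = 1
  (s (p) (p)) = s(1, 1) = 0
  p = 1
  p = 1
  (s (p) (p)) = s(1, 1) = 0
  (s (s (p) (p)) (s (p) (p))) = s(0, 0) = 1
  (s (s (s (p) (p)) (s (p) (p))) (s (s (p) (p)) (s (p) (p)))) = s(1, 1) = 0
  p = 1
  p = 1
  (s (p) (p)) = s(1, 1) = 0
  p = 1
  p = 1
  (s (p) (p)) = s(1, 1) = 0
  (s (s (p) (p)) (s (p) (p))) = s(0, 0) = 1
  p = 1
  p = 1
  (s (p) (p)) = s(1, 1) = 0
  p = 1
  p = 1
  (s (p) (p)) = s(1, 1) = 0
  (s (s (p) (p)) (s (p) (p))) = s(0, 0) = 1
  (s (s (s (p) (p)) (s (p) (p))) (s (s (p) (p)) (s (p) (p)))) = s(1, 1) = 0
  (s (s (s (s (p) (p)) (s (p) (p))) (s (s (p) (p)) (s (p) (p)))) (s (s (s (p) (p)) (s (p) (p))) (s (s (p) (p)) (s (p) (p))))) = s(0, 0) = 1
  p = 1
  p = 1
  (s (p) (p)) = s(1, 1) = 0
  p = 1
  p = 1
  (s (p) (p)) = s(1, 1) = 0
  (s (s (p) (p)) (s (p) (p))) = s(0, 0) = 1
  p = 1
  p = 1
  p = 1
  (s (p) (p)) = s(1, 1) = 0
  (s (p) (s (p) (p))) = s(1, 0) = 1
  (s (s (s (p) (p)) (s (p) (p))) (s (p) (s (p) (p)))) = s(1, 1) = 0
  p = 1
  p = 1
  (s (p) (p)) = s(1, 1) = 0
  p = 1
  p = 1
  (s (p) (p)) = s(1, 1) = 0
  (s (s (p) (p)) (s (p) (p))) = s(0, 0) = 1
  p = 1
  p = 1
  (s (p) (p)) = s(1, 1) = 0
  (s (s (s (p) (p)) (s (p) (p))) (s (p) (p))) = s(1, 0) = 1
  (s (s (s (s (p) (p)) (s (p) (p))) (s (p) (s (p) (p)))) (s (s (s (p) (p)) (s (p) (p))) (s (p) (p)))) = s(0, 1) = 0
  (s (s (s (s (s (p) (p)) (s (p) (p))) (s (s (p) (p)) (s (p) (p)))) (s (s (s (p) (p)) (s (p) (p))) (s (s (p) (p)) (s (p) (p))))) (s (s (s (s (p) (p)) (s (p) (p))) (s (p) (s (p) (p)))) (s (s (s (p) (p)) (s (p) (p))) (s (p) (p))))) = s(1, 0) = 1


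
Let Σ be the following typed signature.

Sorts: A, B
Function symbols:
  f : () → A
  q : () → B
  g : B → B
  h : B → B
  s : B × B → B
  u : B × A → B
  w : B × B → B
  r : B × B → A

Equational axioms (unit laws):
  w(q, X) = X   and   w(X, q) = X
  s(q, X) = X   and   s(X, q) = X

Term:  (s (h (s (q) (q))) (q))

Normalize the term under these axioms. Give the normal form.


1. (s (h (s (q) (q))) (q))  →  (h (s (q) (q)))
2. (h (s (q) (q)))  →  (h (q))

normal form = (h (q))


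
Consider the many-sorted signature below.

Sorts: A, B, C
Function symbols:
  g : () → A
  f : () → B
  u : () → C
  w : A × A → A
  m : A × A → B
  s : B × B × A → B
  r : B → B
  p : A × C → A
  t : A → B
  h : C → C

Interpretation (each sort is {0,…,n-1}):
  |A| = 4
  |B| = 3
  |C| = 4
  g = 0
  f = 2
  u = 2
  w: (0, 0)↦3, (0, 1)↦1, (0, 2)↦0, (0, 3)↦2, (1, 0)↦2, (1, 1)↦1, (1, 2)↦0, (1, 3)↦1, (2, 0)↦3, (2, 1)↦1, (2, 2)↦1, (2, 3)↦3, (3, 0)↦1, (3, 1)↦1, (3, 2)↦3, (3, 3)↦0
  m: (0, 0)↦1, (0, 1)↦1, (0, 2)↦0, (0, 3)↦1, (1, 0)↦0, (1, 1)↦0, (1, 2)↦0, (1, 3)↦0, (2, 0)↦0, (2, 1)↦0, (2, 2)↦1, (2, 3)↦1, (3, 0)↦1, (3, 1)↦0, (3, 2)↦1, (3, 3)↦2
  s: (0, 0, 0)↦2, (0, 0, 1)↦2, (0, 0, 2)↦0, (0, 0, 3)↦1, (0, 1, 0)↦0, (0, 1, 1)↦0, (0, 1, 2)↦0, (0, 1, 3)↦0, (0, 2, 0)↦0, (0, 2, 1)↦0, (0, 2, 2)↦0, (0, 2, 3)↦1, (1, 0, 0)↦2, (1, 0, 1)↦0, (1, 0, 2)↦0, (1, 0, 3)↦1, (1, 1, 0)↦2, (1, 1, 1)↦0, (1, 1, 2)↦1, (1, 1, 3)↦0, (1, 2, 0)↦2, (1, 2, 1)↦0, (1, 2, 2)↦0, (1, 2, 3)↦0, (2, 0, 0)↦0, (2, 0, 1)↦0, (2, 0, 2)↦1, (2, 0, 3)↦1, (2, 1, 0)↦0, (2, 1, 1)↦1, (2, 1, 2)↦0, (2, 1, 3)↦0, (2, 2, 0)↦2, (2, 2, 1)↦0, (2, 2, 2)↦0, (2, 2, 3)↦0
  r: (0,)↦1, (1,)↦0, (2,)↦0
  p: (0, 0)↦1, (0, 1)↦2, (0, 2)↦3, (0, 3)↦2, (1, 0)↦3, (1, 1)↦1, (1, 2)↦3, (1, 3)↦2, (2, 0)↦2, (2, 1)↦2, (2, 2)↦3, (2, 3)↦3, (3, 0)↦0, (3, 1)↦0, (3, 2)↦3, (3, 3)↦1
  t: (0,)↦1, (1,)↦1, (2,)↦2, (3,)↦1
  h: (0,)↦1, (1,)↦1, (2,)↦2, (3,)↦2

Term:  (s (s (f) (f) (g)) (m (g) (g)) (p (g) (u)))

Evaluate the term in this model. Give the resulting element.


  f = 2
  f = 2
  g = 0
  (s (f) (f) (g)) = s(2, 2, 0) = 2
  g = 0
  g = 0
  (m (g) (g)) = m(0, 0) = 1
  g = 0
  u = 2
  (p (g) (u)) = p(0, 2) = 3
  (s (s (f) (f) (g)) (m (g) (g)) (p (g) (u))) = s(2, 1, 3) = 0

value = 0


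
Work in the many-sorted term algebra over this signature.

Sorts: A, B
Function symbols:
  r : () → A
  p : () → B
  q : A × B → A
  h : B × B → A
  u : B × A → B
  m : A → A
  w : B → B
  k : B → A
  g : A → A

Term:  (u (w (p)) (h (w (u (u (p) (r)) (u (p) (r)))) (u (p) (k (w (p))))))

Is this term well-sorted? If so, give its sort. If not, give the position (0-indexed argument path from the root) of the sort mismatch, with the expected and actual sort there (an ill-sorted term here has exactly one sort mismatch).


ill-sorted at position [1, 0, 0, 1]: expected A, got B

    (p) : B
  (w (p)) : B
          (p) : B
          (r) : A
        (u (p) (r)) : B
          (p) : B
          (r) : A
        (u (p) (r)) : B
      (u (u (p) (r)) (u (p) (r))) : ✗ arg 1 at [1, 0, 0, 1] has sort B, expected A
      (p) : B
          (p) : B
        (w (p)) : B
      (k (w (p))) : A
    (u (p) (k (w (p)))) : B


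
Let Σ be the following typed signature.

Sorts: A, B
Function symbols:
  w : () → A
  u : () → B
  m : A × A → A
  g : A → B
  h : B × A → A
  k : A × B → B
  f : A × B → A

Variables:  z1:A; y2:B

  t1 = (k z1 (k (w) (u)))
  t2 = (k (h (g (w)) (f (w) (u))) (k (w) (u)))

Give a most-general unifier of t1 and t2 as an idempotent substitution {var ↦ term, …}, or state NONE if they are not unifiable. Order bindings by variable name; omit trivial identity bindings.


{z1 ↦ (h (g (w)) (f (w) (u)))}


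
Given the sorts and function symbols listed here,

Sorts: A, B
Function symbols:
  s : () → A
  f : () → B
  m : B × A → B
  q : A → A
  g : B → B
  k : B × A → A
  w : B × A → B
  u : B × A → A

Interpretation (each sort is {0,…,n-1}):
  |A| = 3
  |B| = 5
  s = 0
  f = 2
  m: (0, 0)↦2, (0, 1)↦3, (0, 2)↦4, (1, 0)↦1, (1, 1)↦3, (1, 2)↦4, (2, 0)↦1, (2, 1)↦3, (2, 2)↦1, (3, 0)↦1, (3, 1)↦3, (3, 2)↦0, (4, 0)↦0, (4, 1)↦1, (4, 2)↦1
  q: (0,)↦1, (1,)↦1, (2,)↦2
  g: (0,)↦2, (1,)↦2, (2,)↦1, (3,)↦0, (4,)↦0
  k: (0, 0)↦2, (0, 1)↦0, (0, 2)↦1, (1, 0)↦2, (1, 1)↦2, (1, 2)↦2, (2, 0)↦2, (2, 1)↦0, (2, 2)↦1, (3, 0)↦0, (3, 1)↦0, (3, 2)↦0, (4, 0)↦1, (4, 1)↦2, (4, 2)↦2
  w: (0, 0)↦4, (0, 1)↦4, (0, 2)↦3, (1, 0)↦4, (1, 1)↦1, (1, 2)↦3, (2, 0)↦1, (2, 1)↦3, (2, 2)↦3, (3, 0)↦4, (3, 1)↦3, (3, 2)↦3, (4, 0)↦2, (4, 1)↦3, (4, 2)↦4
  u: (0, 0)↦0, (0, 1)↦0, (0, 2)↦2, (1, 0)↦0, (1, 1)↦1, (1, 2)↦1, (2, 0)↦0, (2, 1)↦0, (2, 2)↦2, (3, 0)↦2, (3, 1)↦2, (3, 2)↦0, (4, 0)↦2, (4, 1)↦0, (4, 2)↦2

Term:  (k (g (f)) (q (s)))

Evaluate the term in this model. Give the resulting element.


value = 2

  f = 2
  (g (f)) = g(2,) = 1
  s = 0
  (q (s)) = q(0,) = 1
  (k (g (f)) (q (s))) = k(1, 1) = 2


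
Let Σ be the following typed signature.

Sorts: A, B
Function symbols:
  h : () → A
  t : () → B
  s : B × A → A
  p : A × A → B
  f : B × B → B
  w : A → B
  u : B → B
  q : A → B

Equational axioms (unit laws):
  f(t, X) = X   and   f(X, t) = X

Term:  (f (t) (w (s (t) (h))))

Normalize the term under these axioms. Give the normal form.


1. (f (t) (w (s (t) (h))))  →  (w (s (t) (h)))

normal form = (w (s (t) (h)))


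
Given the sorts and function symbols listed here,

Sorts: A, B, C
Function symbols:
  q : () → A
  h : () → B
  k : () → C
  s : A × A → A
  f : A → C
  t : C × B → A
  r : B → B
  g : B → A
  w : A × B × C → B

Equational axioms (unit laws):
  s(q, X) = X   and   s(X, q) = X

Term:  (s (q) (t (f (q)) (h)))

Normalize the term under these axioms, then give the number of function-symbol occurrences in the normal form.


size = 4

1. (s (q) (t (f (q)) (h)))  →  (t (f (q)) (h))
normal form: (t (f (q)) (h))


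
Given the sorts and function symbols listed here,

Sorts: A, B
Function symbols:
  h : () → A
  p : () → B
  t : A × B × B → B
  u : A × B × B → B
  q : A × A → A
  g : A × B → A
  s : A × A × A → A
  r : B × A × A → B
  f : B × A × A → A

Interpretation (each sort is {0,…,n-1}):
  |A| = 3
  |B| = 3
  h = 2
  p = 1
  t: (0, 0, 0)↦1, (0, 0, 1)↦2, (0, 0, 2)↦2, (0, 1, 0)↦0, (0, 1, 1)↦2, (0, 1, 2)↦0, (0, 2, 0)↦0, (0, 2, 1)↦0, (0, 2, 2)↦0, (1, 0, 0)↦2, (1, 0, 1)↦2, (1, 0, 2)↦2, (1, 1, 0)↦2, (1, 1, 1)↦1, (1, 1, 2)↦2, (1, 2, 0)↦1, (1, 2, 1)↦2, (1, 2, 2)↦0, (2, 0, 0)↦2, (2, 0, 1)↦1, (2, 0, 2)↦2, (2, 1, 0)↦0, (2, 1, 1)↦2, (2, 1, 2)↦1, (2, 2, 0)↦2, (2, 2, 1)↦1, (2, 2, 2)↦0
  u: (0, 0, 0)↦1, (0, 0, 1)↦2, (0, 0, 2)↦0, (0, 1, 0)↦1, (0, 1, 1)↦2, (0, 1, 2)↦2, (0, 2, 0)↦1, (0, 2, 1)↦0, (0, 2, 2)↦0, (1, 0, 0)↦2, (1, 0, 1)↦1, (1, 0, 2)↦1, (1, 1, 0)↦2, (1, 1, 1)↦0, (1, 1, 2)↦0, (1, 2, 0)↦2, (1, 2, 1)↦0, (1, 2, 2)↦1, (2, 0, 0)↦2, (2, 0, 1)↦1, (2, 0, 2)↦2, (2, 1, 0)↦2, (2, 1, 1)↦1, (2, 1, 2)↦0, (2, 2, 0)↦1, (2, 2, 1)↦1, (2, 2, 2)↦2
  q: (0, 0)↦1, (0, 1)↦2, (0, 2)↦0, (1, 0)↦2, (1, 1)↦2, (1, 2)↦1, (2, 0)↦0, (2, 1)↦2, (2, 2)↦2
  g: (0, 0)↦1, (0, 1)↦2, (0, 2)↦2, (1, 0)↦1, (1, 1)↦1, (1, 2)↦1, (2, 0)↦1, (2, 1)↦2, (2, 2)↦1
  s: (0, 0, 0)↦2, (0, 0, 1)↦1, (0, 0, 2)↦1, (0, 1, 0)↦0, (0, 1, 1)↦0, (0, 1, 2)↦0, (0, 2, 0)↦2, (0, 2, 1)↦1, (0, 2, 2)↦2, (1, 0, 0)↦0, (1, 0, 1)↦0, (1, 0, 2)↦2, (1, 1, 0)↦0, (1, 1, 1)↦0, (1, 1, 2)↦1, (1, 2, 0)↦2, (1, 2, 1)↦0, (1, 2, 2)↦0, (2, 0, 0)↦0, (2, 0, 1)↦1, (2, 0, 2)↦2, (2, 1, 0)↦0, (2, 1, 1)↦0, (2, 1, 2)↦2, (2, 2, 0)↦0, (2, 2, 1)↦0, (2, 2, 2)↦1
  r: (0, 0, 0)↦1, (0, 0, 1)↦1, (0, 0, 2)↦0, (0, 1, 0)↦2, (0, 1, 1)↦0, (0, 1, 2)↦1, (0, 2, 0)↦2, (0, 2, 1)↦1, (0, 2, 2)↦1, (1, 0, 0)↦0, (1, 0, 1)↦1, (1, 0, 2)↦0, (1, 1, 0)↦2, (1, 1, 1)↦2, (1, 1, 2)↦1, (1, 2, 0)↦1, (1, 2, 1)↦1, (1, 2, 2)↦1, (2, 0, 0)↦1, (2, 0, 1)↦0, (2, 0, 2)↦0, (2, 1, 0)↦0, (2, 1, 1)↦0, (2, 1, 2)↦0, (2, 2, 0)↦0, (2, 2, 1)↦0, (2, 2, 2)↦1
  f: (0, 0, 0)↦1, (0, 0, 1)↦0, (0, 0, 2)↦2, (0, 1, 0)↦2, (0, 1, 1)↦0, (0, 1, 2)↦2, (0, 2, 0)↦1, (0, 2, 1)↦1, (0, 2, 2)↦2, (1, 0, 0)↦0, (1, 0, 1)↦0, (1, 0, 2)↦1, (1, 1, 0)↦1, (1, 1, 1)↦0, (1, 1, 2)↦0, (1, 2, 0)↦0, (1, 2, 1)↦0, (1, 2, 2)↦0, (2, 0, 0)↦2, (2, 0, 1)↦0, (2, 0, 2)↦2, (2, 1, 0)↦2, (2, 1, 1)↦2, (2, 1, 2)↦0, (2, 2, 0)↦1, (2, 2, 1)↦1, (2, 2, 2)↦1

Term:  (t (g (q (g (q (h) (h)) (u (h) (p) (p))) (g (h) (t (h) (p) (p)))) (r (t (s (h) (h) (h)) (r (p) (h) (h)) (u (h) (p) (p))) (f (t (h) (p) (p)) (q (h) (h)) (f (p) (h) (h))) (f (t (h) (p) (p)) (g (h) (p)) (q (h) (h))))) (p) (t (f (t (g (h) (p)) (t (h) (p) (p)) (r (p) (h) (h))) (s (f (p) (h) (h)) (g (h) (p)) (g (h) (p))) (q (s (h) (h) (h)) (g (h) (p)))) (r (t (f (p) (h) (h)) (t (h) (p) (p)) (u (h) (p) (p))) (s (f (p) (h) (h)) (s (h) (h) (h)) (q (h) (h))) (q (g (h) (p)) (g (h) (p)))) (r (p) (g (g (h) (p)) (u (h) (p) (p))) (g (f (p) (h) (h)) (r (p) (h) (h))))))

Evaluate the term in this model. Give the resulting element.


  h = 2
  h = 2
  (q (h) (h)) = q(2, 2) = 2
  h = 2
  p = 1
  p = 1
  (u (h) (p) (p)) = u(2, 1, 1) = 1
  (g (q (h) (h)) (u (h) (p) (p))) = g(2, 1) = 2
  h = 2
  h = 2
  p = 1
  p = 1
  (t (h) (p) (p)) = t(2, 1, 1) = 2
  (g (h) (t (h) (p) (p))) = g(2, 2) = 1
  (q (g (q (h) (h)) (u (h) (p) (p))) (g (h) (t (h) (p) (p)))) = q(2, 1) = 2
  h = 2
  h = 2
  h = 2
  (s (h) (h) (h)) = s(2, 2, 2) = 1
  p = 1
  h = 2
  h = 2
  (r (p) (h) (h)) = r(1, 2, 2) = 1
  h = 2
  p = 1
  p = 1
  (u (h) (p) (p)) = u(2, 1, 1) = 1
  (t (s (h) (h) (h)) (r (p) (h) (h)) (u (h) (p) (p))) = t(1, 1, 1) = 1
  h = 2
  p = 1
  p = 1
  (t (h) (p) (p)) = t(2, 1, 1) = 2
  h = 2
  h = 2
  (q (h) (h)) = q(2, 2) = 2
  p = 1
  h = 2
  h = 2
  (f (p) (h) (h)) = f(1, 2, 2) = 0
  (f (t (h) (p) (p)) (q (h) (h)) (f (p) (h) (h))) = f(2, 2, 0) = 1
  h = 2
  p = 1
  p = 1
  (t (h) (p) (p)) = t(2, 1, 1) = 2
  h = 2
  p = 1
  (g (h) (p)) = g(2, 1) = 2
  h = 2
  h = 2
  (q (h) (h)) = q(2, 2) = 2
  (f (t (h) (p) (p)) (g (h) (p)) (q (h) (h))) = f(2, 2, 2) = 1
  (r (t (s (h) (h) (h)) (r (p) (h) (h)) (u (h) (p) (p))) (f (t (h) (p) (p)) (q (h) (h)) (f (p) (h) (h))) (f (t (h) (p) (p)) (g (h) (p)) (q (h) (h)))) = r(1, 1, 1) = 2
  (g (q (g (q (h) (h)) (u (h) (p) (p))) (g (h) (t (h) (p) (p)))) (r (t (s (h) (h) (h)) (r (p) (h) (h)) (u (h) (p) (p))) (f (t (h) (p) (p)) (q (h) (h)) (f (p) (h) (h))) (f (t (h) (p) (p)) (g (h) (p)) (q (h) (h))))) = g(2, 2) = 1
  p = 1
  h = 2
  p = 1
  (g (h) (p)) = g(2, 1) = 2
  h = 2
  p = 1
  p = 1
  (t (h) (p) (p)) = t(2, 1, 1) = 2
  p = 1
  h = 2
  h = 2
  (r (p) (h) (h)) = r(1, 2, 2) = 1
  (t (g (h) (p)) (t (h) (p) (p)) (r (p) (h) (h))) = t(2, 2, 1) = 1
  p = 1
  h = 2
  h = 2
  (f (p) (h) (h)) = f(1, 2, 2) = 0
  h = 2
  p = 1
  (g (h) (p)) = g(2, 1) = 2
  h = 2
  p = 1
  (g (h) (p)) = g(2, 1) = 2
  (s (f (p) (h) (h)) (g (h) (p)) (g (h) (p))) = s(0, 2, 2) = 2
  h = 2
  h = 2
  h = 2
  (s (h) (h) (h)) = s(2, 2, 2) = 1
  h = 2
  p = 1
  (g (h) (p)) = g(2, 1) = 2
  (q (s (h) (h) (h)) (g (h) (p))) = q(1, 2) = 1
  (f (t (g (h) (p)) (t (h) (p) (p)) (r (p) (h) (h))) (s (f (p) (h) (h)) (g (h) (p)) (g (h) (p))) (q (s (h) (h) (h)) (g (h) (p)))) = f(1, 2, 1) = 0
  p = 1
  h = 2
  h = 2
  (f (p) (h) (h)) = f(1, 2, 2) = 0
  h = 2
  p = 1
  p = 1
  (t (h) (p) (p)) = t(2, 1, 1) = 2
  h = 2
  p = 1
  p = 1
  (u (h) (p) (p)) = u(2, 1, 1) = 1
  (t (f (p) (h) (h)) (t (h) (p) (p)) (u (h) (p) (p))) = t(0, 2, 1) = 0
  p = 1
  h = 2
  h = 2
  (f (p) (h) (h)) = f(1, 2, 2) = 0
  h = 2
  h = 2
  h = 2
  (s (h) (h) (h)) = s(2, 2, 2) = 1
  h = 2
  h = 2
  (q (h) (h)) = q(2, 2) = 2
  (s (f (p) (h) (h)) (s (h) (h) (h)) (q (h) (h))) = s(0, 1, 2) = 0
  h = 2
  p = 1
  (g (h) (p)) = g(2, 1) = 2
  h = 2
  p = 1
  (g (h) (p)) = g(2, 1) = 2
  (q (g (h) (p)) (g (h) (p))) = q(2, 2) = 2
  (r (t (f (p) (h) (h)) (t (h) (p) (p)) (u (h) (p) (p))) (s (f (p) (h) (h)) (s (h) (h) (h)) (q (h) (h))) (q (g (h) (p)) (g (h) (p)))) = r(0, 0, 2) = 0
  p = 1
  h = 2
  p = 1
  (g (h) (p)) = g(2, 1) = 2
  h = 2
  p = 1
  p = 1
  (u (h) (p) (p)) = u(2, 1, 1) = 1
  (g (g (h) (p)) (u (h) (p) (p))) = g(2, 1) = 2
  p = 1
  h = 2
  h = 2
  (f (p) (h) (h)) = f(1, 2, 2) = 0
  p = 1
  h = 2
  h = 2
  (r (p) (h) (h)) = r(1, 2, 2) = 1
  (g (f (p) (h) (h)) (r (p) (h) (h))) = g(0, 1) = 2
  (r (p) (g (g (h) (p)) (u (h) (p) (p))) (g (f (p) (h) (h)) (r (p) (h) (h)))) = r(1, 2, 2) = 1
  (t (f (t (g (h) (p)) (t (h) (p) (p)) (r (p) (h) (h))) (s (f (p) (h) (h)) (g (h) (p)) (g (h) (p))) (q (s (h) (h) (h)) (g (h) (p)))) (r (t (f (p) (h) (h)) (t (h) (p) (p)) (u (h) (p) (p))) (s (f (p) (h) (h)) (s (h) (h) (h)) (q (h) (h))) (q (g (h) (p)) (g (h) (p)))) (r (p) (g (g (h) (p)) (u (h) (p) (p))) (g (f (p) (h) (h)) (r (p) (h) (h))))) = t(0, 0, 1) = 2
  (t (g (q (g (q (h) (h)) (u (h) (p) (p))) (g (h) (t (h) (p) (p)))) (r (t (s (h) (h) (h)) (r (p) (h) (h)) (u (h) (p) (p))) (f (t (h) (p) (p)) (q (h) (h)) (f (p) (h) (h))) (f (t (h) (p) (p)) (g (h) (p)) (q (h) (h))))) (p) (t (f (t (g (h) (p)) (t (h) (p) (p)) (r (p) (h) (h))) (s (f (p) (h) (h)) (g (h) (p)) (g (h) (p))) (q (s (h) (h) (h)) (g (h) (p)))) (r (t (f (p) (h) (h)) (t (h) (p) (p)) (u (h) (p) (p))) (s (f (p) (h) (h)) (s (h) (h) (h)) (q (h) (h))) (q (g (h) (p)) (g (h) (p)))) (r (p) (g (g (h) (p)) (u (h) (p) (p))) (g (f (p) (h) (h)) (r (p) (h) (h)))))) = t(1, 1, 2) = 2

value = 2
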